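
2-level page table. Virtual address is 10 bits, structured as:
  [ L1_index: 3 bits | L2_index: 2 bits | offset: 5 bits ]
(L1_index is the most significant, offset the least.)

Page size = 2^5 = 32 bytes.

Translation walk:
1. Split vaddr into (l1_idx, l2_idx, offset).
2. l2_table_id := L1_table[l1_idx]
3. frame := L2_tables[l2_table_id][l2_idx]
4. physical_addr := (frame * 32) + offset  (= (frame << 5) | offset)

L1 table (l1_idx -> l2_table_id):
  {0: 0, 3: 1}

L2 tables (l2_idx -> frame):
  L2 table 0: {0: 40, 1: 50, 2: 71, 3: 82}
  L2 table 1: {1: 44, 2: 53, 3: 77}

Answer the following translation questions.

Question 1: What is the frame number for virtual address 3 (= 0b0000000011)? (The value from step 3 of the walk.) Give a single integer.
Answer: 40

Derivation:
vaddr = 3: l1_idx=0, l2_idx=0
L1[0] = 0; L2[0][0] = 40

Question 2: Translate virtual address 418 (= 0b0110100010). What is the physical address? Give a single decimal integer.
Answer: 1410

Derivation:
vaddr = 418 = 0b0110100010
Split: l1_idx=3, l2_idx=1, offset=2
L1[3] = 1
L2[1][1] = 44
paddr = 44 * 32 + 2 = 1410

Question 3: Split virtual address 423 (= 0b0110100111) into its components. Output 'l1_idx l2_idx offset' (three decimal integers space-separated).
Answer: 3 1 7

Derivation:
vaddr = 423 = 0b0110100111
  top 3 bits -> l1_idx = 3
  next 2 bits -> l2_idx = 1
  bottom 5 bits -> offset = 7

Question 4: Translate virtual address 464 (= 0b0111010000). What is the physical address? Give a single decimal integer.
vaddr = 464 = 0b0111010000
Split: l1_idx=3, l2_idx=2, offset=16
L1[3] = 1
L2[1][2] = 53
paddr = 53 * 32 + 16 = 1712

Answer: 1712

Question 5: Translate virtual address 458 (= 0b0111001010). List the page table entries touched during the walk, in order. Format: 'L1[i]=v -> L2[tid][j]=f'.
Answer: L1[3]=1 -> L2[1][2]=53

Derivation:
vaddr = 458 = 0b0111001010
Split: l1_idx=3, l2_idx=2, offset=10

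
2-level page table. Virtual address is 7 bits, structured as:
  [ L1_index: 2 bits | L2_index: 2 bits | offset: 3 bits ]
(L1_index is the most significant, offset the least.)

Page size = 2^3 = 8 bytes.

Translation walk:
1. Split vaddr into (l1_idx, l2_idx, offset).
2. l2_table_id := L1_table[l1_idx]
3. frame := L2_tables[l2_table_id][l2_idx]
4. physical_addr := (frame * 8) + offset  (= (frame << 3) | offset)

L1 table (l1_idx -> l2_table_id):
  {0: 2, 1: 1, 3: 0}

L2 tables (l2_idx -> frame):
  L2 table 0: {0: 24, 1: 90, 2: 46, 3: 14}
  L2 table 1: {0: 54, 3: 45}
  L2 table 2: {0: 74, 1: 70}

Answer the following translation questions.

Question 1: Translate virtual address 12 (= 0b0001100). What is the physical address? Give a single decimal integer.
vaddr = 12 = 0b0001100
Split: l1_idx=0, l2_idx=1, offset=4
L1[0] = 2
L2[2][1] = 70
paddr = 70 * 8 + 4 = 564

Answer: 564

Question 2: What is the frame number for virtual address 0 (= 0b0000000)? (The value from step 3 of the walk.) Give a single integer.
vaddr = 0: l1_idx=0, l2_idx=0
L1[0] = 2; L2[2][0] = 74

Answer: 74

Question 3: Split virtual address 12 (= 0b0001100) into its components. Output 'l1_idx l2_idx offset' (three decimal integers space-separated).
vaddr = 12 = 0b0001100
  top 2 bits -> l1_idx = 0
  next 2 bits -> l2_idx = 1
  bottom 3 bits -> offset = 4

Answer: 0 1 4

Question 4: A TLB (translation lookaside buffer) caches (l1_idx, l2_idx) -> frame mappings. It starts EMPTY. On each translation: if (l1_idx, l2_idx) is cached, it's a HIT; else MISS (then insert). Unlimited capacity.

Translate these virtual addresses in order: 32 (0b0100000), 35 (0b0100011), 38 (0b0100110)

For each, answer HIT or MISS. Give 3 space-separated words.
vaddr=32: (1,0) not in TLB -> MISS, insert
vaddr=35: (1,0) in TLB -> HIT
vaddr=38: (1,0) in TLB -> HIT

Answer: MISS HIT HIT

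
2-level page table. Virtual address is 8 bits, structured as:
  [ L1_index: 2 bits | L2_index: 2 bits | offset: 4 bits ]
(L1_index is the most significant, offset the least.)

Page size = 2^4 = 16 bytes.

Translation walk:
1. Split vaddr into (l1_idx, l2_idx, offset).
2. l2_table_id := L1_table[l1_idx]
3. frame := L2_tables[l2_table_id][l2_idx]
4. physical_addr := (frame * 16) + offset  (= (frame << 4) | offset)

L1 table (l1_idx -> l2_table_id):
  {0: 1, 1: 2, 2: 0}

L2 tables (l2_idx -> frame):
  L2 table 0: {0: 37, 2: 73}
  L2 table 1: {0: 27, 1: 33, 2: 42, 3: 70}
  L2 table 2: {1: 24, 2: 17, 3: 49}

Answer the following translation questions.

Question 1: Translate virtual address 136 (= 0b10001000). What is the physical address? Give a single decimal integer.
Answer: 600

Derivation:
vaddr = 136 = 0b10001000
Split: l1_idx=2, l2_idx=0, offset=8
L1[2] = 0
L2[0][0] = 37
paddr = 37 * 16 + 8 = 600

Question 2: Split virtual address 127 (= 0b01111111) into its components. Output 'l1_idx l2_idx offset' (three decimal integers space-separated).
vaddr = 127 = 0b01111111
  top 2 bits -> l1_idx = 1
  next 2 bits -> l2_idx = 3
  bottom 4 bits -> offset = 15

Answer: 1 3 15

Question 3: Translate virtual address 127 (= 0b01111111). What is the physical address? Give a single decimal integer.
vaddr = 127 = 0b01111111
Split: l1_idx=1, l2_idx=3, offset=15
L1[1] = 2
L2[2][3] = 49
paddr = 49 * 16 + 15 = 799

Answer: 799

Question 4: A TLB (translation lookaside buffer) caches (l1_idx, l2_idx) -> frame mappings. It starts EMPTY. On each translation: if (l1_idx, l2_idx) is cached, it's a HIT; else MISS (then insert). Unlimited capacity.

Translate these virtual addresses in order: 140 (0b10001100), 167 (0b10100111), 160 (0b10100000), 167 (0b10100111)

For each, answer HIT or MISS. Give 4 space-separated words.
Answer: MISS MISS HIT HIT

Derivation:
vaddr=140: (2,0) not in TLB -> MISS, insert
vaddr=167: (2,2) not in TLB -> MISS, insert
vaddr=160: (2,2) in TLB -> HIT
vaddr=167: (2,2) in TLB -> HIT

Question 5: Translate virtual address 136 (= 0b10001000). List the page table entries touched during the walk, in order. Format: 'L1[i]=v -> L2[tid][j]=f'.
Answer: L1[2]=0 -> L2[0][0]=37

Derivation:
vaddr = 136 = 0b10001000
Split: l1_idx=2, l2_idx=0, offset=8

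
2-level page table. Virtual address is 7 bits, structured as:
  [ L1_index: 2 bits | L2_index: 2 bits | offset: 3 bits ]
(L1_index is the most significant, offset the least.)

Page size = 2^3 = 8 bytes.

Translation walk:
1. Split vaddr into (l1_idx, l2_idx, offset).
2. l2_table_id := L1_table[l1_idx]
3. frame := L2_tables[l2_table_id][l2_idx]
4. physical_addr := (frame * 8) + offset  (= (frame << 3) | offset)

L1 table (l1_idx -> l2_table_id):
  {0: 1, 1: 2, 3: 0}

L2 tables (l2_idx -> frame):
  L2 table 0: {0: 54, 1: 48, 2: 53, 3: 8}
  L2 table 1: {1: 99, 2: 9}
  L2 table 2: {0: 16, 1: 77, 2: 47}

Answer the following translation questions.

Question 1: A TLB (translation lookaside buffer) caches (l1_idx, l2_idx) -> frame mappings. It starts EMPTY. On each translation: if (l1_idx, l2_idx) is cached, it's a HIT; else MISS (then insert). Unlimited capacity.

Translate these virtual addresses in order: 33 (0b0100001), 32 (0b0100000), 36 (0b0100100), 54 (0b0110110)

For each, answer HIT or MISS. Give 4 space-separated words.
Answer: MISS HIT HIT MISS

Derivation:
vaddr=33: (1,0) not in TLB -> MISS, insert
vaddr=32: (1,0) in TLB -> HIT
vaddr=36: (1,0) in TLB -> HIT
vaddr=54: (1,2) not in TLB -> MISS, insert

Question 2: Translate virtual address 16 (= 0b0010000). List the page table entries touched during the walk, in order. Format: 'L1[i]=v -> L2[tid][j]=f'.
vaddr = 16 = 0b0010000
Split: l1_idx=0, l2_idx=2, offset=0

Answer: L1[0]=1 -> L2[1][2]=9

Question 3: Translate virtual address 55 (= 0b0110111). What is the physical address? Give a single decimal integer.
vaddr = 55 = 0b0110111
Split: l1_idx=1, l2_idx=2, offset=7
L1[1] = 2
L2[2][2] = 47
paddr = 47 * 8 + 7 = 383

Answer: 383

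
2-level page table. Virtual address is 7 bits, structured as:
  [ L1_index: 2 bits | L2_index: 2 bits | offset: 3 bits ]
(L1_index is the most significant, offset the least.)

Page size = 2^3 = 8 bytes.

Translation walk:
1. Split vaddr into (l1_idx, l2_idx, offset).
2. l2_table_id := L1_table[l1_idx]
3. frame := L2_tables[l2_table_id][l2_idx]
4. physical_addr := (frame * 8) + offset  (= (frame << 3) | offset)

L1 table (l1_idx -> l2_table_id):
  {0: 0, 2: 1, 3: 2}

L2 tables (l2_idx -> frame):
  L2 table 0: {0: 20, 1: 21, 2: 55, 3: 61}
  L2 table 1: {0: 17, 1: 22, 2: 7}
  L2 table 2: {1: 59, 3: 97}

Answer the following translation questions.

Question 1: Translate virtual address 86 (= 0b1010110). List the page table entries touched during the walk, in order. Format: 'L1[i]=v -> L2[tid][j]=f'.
Answer: L1[2]=1 -> L2[1][2]=7

Derivation:
vaddr = 86 = 0b1010110
Split: l1_idx=2, l2_idx=2, offset=6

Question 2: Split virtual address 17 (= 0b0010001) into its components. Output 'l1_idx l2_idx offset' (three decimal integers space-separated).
Answer: 0 2 1

Derivation:
vaddr = 17 = 0b0010001
  top 2 bits -> l1_idx = 0
  next 2 bits -> l2_idx = 2
  bottom 3 bits -> offset = 1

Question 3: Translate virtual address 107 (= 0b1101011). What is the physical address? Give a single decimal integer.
Answer: 475

Derivation:
vaddr = 107 = 0b1101011
Split: l1_idx=3, l2_idx=1, offset=3
L1[3] = 2
L2[2][1] = 59
paddr = 59 * 8 + 3 = 475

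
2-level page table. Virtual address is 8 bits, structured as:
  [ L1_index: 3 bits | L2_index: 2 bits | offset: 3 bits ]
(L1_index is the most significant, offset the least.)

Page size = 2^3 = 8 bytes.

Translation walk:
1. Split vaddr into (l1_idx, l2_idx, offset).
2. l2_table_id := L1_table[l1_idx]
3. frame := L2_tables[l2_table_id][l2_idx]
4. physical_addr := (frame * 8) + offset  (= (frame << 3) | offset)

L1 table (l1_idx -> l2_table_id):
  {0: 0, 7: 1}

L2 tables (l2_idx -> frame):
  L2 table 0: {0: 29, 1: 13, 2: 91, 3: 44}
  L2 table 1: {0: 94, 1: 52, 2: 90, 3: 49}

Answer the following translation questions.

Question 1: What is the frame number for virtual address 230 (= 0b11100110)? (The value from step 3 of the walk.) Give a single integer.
Answer: 94

Derivation:
vaddr = 230: l1_idx=7, l2_idx=0
L1[7] = 1; L2[1][0] = 94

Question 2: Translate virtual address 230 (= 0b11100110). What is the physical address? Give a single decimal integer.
Answer: 758

Derivation:
vaddr = 230 = 0b11100110
Split: l1_idx=7, l2_idx=0, offset=6
L1[7] = 1
L2[1][0] = 94
paddr = 94 * 8 + 6 = 758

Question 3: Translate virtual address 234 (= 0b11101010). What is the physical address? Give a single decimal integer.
Answer: 418

Derivation:
vaddr = 234 = 0b11101010
Split: l1_idx=7, l2_idx=1, offset=2
L1[7] = 1
L2[1][1] = 52
paddr = 52 * 8 + 2 = 418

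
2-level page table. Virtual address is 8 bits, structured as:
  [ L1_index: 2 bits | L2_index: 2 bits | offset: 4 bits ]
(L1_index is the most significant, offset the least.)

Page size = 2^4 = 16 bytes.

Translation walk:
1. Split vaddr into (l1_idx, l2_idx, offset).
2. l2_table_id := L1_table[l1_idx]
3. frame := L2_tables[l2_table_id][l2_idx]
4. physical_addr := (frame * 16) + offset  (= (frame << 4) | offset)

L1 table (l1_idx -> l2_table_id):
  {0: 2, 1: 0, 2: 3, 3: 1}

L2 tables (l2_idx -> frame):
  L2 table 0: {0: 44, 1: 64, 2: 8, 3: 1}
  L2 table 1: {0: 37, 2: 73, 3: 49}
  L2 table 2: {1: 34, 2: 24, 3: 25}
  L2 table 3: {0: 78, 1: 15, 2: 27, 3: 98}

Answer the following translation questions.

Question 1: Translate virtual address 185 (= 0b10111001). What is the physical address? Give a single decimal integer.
Answer: 1577

Derivation:
vaddr = 185 = 0b10111001
Split: l1_idx=2, l2_idx=3, offset=9
L1[2] = 3
L2[3][3] = 98
paddr = 98 * 16 + 9 = 1577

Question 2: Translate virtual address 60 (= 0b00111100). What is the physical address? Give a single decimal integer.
Answer: 412

Derivation:
vaddr = 60 = 0b00111100
Split: l1_idx=0, l2_idx=3, offset=12
L1[0] = 2
L2[2][3] = 25
paddr = 25 * 16 + 12 = 412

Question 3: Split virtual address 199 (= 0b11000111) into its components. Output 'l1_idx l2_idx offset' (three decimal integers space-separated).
vaddr = 199 = 0b11000111
  top 2 bits -> l1_idx = 3
  next 2 bits -> l2_idx = 0
  bottom 4 bits -> offset = 7

Answer: 3 0 7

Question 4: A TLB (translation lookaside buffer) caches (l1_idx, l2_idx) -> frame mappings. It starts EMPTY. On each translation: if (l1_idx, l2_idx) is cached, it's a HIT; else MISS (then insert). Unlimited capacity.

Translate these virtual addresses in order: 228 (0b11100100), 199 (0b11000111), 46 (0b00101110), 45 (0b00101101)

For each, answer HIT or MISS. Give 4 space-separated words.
vaddr=228: (3,2) not in TLB -> MISS, insert
vaddr=199: (3,0) not in TLB -> MISS, insert
vaddr=46: (0,2) not in TLB -> MISS, insert
vaddr=45: (0,2) in TLB -> HIT

Answer: MISS MISS MISS HIT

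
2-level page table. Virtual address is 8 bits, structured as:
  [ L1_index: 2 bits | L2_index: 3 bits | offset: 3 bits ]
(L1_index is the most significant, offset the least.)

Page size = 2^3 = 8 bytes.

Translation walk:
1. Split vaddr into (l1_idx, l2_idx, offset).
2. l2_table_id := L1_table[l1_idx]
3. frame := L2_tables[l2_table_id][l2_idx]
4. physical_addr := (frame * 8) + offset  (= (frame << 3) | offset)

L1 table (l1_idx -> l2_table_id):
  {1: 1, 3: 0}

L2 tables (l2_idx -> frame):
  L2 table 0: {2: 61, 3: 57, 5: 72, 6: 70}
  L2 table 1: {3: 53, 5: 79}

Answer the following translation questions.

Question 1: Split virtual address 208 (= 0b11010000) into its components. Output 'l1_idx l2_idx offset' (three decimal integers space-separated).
vaddr = 208 = 0b11010000
  top 2 bits -> l1_idx = 3
  next 3 bits -> l2_idx = 2
  bottom 3 bits -> offset = 0

Answer: 3 2 0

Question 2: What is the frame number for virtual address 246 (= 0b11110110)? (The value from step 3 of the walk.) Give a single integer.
Answer: 70

Derivation:
vaddr = 246: l1_idx=3, l2_idx=6
L1[3] = 0; L2[0][6] = 70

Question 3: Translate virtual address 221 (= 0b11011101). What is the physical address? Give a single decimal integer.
vaddr = 221 = 0b11011101
Split: l1_idx=3, l2_idx=3, offset=5
L1[3] = 0
L2[0][3] = 57
paddr = 57 * 8 + 5 = 461

Answer: 461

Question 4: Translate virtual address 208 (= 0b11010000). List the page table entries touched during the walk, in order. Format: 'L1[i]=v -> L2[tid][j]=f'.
Answer: L1[3]=0 -> L2[0][2]=61

Derivation:
vaddr = 208 = 0b11010000
Split: l1_idx=3, l2_idx=2, offset=0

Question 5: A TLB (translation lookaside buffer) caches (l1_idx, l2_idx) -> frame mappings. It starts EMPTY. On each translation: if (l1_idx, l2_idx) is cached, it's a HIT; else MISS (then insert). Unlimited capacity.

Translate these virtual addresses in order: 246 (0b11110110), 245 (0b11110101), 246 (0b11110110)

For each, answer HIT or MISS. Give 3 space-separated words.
vaddr=246: (3,6) not in TLB -> MISS, insert
vaddr=245: (3,6) in TLB -> HIT
vaddr=246: (3,6) in TLB -> HIT

Answer: MISS HIT HIT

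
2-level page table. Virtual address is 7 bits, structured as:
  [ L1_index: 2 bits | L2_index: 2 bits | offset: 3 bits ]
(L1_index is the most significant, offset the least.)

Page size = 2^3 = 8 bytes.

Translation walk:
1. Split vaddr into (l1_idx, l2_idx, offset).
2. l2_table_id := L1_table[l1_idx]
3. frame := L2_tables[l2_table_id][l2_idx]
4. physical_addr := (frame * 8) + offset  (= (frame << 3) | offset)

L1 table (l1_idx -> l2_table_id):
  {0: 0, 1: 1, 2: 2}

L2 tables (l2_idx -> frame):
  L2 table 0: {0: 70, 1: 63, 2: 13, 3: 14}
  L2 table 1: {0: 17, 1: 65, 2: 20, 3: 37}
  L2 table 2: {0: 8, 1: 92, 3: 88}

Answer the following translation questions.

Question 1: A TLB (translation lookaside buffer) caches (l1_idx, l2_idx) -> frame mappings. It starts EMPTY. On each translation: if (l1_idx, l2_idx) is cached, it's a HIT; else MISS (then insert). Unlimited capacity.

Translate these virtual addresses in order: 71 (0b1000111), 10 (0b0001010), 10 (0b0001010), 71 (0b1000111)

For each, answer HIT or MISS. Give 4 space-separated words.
vaddr=71: (2,0) not in TLB -> MISS, insert
vaddr=10: (0,1) not in TLB -> MISS, insert
vaddr=10: (0,1) in TLB -> HIT
vaddr=71: (2,0) in TLB -> HIT

Answer: MISS MISS HIT HIT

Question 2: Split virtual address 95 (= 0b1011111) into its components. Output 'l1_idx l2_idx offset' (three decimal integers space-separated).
vaddr = 95 = 0b1011111
  top 2 bits -> l1_idx = 2
  next 2 bits -> l2_idx = 3
  bottom 3 bits -> offset = 7

Answer: 2 3 7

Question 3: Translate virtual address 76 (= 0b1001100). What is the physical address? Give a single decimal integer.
Answer: 740

Derivation:
vaddr = 76 = 0b1001100
Split: l1_idx=2, l2_idx=1, offset=4
L1[2] = 2
L2[2][1] = 92
paddr = 92 * 8 + 4 = 740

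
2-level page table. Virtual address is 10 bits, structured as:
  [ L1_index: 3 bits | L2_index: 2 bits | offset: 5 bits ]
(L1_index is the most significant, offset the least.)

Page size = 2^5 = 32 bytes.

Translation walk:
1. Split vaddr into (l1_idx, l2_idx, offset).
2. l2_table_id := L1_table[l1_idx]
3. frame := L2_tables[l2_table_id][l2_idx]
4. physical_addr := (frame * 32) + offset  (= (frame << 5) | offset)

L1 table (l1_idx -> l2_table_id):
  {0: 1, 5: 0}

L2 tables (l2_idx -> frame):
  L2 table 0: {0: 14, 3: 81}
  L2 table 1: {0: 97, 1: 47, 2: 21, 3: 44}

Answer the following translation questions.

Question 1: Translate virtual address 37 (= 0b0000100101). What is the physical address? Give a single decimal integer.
vaddr = 37 = 0b0000100101
Split: l1_idx=0, l2_idx=1, offset=5
L1[0] = 1
L2[1][1] = 47
paddr = 47 * 32 + 5 = 1509

Answer: 1509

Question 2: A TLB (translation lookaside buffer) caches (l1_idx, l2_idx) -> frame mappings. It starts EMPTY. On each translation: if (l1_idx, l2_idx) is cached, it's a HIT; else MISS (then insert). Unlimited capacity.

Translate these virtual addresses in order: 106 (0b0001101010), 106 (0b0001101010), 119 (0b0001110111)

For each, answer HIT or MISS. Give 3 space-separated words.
vaddr=106: (0,3) not in TLB -> MISS, insert
vaddr=106: (0,3) in TLB -> HIT
vaddr=119: (0,3) in TLB -> HIT

Answer: MISS HIT HIT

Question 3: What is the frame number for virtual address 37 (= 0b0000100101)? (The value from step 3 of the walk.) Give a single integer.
vaddr = 37: l1_idx=0, l2_idx=1
L1[0] = 1; L2[1][1] = 47

Answer: 47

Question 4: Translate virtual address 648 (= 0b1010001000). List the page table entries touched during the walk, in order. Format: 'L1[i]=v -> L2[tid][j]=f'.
Answer: L1[5]=0 -> L2[0][0]=14

Derivation:
vaddr = 648 = 0b1010001000
Split: l1_idx=5, l2_idx=0, offset=8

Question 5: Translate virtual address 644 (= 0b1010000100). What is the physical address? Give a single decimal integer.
Answer: 452

Derivation:
vaddr = 644 = 0b1010000100
Split: l1_idx=5, l2_idx=0, offset=4
L1[5] = 0
L2[0][0] = 14
paddr = 14 * 32 + 4 = 452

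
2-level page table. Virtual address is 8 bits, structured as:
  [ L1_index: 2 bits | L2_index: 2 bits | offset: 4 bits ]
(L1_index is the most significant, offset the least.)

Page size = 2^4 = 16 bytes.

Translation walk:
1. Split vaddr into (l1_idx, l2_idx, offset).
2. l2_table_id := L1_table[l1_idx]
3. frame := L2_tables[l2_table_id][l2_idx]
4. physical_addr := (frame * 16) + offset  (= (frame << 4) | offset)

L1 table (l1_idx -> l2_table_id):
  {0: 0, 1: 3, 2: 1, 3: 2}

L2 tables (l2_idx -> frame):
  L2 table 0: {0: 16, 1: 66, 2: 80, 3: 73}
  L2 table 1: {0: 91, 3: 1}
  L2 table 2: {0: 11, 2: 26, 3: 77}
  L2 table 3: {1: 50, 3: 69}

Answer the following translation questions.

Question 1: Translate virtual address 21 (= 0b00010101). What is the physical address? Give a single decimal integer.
vaddr = 21 = 0b00010101
Split: l1_idx=0, l2_idx=1, offset=5
L1[0] = 0
L2[0][1] = 66
paddr = 66 * 16 + 5 = 1061

Answer: 1061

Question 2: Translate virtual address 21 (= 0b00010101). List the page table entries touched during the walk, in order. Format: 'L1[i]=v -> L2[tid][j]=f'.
vaddr = 21 = 0b00010101
Split: l1_idx=0, l2_idx=1, offset=5

Answer: L1[0]=0 -> L2[0][1]=66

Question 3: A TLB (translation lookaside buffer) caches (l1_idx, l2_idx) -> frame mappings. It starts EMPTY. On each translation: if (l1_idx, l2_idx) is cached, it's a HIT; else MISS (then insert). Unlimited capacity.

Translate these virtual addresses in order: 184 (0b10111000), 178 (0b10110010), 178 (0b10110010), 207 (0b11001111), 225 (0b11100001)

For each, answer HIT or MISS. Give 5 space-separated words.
Answer: MISS HIT HIT MISS MISS

Derivation:
vaddr=184: (2,3) not in TLB -> MISS, insert
vaddr=178: (2,3) in TLB -> HIT
vaddr=178: (2,3) in TLB -> HIT
vaddr=207: (3,0) not in TLB -> MISS, insert
vaddr=225: (3,2) not in TLB -> MISS, insert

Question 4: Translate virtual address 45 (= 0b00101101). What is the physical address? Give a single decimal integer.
Answer: 1293

Derivation:
vaddr = 45 = 0b00101101
Split: l1_idx=0, l2_idx=2, offset=13
L1[0] = 0
L2[0][2] = 80
paddr = 80 * 16 + 13 = 1293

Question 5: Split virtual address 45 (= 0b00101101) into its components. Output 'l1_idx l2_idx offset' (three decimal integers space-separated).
Answer: 0 2 13

Derivation:
vaddr = 45 = 0b00101101
  top 2 bits -> l1_idx = 0
  next 2 bits -> l2_idx = 2
  bottom 4 bits -> offset = 13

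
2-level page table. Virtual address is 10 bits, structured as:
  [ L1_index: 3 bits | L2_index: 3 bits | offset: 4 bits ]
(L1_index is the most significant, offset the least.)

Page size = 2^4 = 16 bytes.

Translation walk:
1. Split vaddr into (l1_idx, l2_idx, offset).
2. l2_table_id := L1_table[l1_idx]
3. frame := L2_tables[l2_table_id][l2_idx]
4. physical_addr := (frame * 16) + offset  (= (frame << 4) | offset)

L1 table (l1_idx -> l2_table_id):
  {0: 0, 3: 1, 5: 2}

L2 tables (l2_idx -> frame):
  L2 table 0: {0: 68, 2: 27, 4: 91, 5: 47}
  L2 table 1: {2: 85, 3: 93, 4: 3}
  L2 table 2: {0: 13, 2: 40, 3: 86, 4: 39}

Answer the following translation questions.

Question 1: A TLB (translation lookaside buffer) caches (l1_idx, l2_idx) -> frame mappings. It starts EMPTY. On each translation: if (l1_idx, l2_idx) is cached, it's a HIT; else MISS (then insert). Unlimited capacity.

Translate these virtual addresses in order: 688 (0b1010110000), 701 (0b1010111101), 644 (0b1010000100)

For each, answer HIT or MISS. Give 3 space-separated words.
vaddr=688: (5,3) not in TLB -> MISS, insert
vaddr=701: (5,3) in TLB -> HIT
vaddr=644: (5,0) not in TLB -> MISS, insert

Answer: MISS HIT MISS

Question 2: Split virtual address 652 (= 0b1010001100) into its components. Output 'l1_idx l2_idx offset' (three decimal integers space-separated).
Answer: 5 0 12

Derivation:
vaddr = 652 = 0b1010001100
  top 3 bits -> l1_idx = 5
  next 3 bits -> l2_idx = 0
  bottom 4 bits -> offset = 12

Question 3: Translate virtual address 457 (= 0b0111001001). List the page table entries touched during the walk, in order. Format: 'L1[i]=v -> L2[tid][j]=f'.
vaddr = 457 = 0b0111001001
Split: l1_idx=3, l2_idx=4, offset=9

Answer: L1[3]=1 -> L2[1][4]=3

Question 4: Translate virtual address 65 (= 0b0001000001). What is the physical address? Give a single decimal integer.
vaddr = 65 = 0b0001000001
Split: l1_idx=0, l2_idx=4, offset=1
L1[0] = 0
L2[0][4] = 91
paddr = 91 * 16 + 1 = 1457

Answer: 1457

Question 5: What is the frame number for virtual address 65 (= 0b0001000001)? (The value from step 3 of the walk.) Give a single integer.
Answer: 91

Derivation:
vaddr = 65: l1_idx=0, l2_idx=4
L1[0] = 0; L2[0][4] = 91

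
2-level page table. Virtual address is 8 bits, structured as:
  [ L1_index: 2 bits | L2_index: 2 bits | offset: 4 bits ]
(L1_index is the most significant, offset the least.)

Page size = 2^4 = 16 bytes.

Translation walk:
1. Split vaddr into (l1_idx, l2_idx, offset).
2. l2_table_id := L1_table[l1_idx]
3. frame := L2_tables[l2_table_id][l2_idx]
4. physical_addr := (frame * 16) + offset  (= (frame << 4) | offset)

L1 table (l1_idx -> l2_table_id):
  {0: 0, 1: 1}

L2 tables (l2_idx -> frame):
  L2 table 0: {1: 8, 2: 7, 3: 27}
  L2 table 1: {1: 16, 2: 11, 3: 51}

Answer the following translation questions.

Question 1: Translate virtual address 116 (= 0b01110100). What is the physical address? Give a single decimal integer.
vaddr = 116 = 0b01110100
Split: l1_idx=1, l2_idx=3, offset=4
L1[1] = 1
L2[1][3] = 51
paddr = 51 * 16 + 4 = 820

Answer: 820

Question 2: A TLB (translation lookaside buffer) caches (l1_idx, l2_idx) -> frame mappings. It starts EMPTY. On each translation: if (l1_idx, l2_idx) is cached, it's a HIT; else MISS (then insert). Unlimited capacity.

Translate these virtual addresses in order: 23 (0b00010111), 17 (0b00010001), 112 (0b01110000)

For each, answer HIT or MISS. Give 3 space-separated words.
Answer: MISS HIT MISS

Derivation:
vaddr=23: (0,1) not in TLB -> MISS, insert
vaddr=17: (0,1) in TLB -> HIT
vaddr=112: (1,3) not in TLB -> MISS, insert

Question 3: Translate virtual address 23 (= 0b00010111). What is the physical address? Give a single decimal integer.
vaddr = 23 = 0b00010111
Split: l1_idx=0, l2_idx=1, offset=7
L1[0] = 0
L2[0][1] = 8
paddr = 8 * 16 + 7 = 135

Answer: 135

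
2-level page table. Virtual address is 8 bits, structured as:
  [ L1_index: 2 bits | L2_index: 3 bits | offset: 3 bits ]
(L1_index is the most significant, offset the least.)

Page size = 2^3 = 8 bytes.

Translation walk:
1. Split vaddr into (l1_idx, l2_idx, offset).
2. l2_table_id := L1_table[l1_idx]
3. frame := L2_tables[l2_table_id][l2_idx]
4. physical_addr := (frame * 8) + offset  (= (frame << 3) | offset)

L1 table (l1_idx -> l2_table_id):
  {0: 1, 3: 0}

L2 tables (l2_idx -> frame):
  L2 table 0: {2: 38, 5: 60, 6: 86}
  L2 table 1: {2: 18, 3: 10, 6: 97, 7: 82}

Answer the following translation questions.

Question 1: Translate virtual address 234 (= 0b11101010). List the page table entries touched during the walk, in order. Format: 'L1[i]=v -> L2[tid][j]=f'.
vaddr = 234 = 0b11101010
Split: l1_idx=3, l2_idx=5, offset=2

Answer: L1[3]=0 -> L2[0][5]=60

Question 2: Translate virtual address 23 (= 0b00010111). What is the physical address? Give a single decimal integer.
vaddr = 23 = 0b00010111
Split: l1_idx=0, l2_idx=2, offset=7
L1[0] = 1
L2[1][2] = 18
paddr = 18 * 8 + 7 = 151

Answer: 151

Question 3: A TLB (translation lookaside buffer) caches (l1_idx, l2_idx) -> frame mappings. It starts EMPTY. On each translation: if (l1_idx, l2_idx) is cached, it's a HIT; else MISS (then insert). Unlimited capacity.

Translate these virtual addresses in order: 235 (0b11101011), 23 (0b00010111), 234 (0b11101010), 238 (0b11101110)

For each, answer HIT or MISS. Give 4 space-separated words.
Answer: MISS MISS HIT HIT

Derivation:
vaddr=235: (3,5) not in TLB -> MISS, insert
vaddr=23: (0,2) not in TLB -> MISS, insert
vaddr=234: (3,5) in TLB -> HIT
vaddr=238: (3,5) in TLB -> HIT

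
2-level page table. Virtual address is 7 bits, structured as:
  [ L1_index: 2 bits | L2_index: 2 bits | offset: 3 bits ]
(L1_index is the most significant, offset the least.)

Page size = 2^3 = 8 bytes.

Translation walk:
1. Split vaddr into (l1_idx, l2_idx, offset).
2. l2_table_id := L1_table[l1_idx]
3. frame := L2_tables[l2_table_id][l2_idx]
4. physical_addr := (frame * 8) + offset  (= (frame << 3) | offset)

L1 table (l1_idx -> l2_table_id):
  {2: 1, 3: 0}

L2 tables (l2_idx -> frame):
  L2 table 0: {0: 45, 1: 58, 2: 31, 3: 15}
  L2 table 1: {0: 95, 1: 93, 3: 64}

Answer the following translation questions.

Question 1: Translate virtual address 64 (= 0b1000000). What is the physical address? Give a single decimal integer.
Answer: 760

Derivation:
vaddr = 64 = 0b1000000
Split: l1_idx=2, l2_idx=0, offset=0
L1[2] = 1
L2[1][0] = 95
paddr = 95 * 8 + 0 = 760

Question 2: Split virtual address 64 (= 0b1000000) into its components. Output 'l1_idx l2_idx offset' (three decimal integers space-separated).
Answer: 2 0 0

Derivation:
vaddr = 64 = 0b1000000
  top 2 bits -> l1_idx = 2
  next 2 bits -> l2_idx = 0
  bottom 3 bits -> offset = 0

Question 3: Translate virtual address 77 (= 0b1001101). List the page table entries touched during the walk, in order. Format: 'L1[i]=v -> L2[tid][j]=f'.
Answer: L1[2]=1 -> L2[1][1]=93

Derivation:
vaddr = 77 = 0b1001101
Split: l1_idx=2, l2_idx=1, offset=5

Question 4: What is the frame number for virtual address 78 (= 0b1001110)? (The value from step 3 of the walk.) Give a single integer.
Answer: 93

Derivation:
vaddr = 78: l1_idx=2, l2_idx=1
L1[2] = 1; L2[1][1] = 93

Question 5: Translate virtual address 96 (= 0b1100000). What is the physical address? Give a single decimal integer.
Answer: 360

Derivation:
vaddr = 96 = 0b1100000
Split: l1_idx=3, l2_idx=0, offset=0
L1[3] = 0
L2[0][0] = 45
paddr = 45 * 8 + 0 = 360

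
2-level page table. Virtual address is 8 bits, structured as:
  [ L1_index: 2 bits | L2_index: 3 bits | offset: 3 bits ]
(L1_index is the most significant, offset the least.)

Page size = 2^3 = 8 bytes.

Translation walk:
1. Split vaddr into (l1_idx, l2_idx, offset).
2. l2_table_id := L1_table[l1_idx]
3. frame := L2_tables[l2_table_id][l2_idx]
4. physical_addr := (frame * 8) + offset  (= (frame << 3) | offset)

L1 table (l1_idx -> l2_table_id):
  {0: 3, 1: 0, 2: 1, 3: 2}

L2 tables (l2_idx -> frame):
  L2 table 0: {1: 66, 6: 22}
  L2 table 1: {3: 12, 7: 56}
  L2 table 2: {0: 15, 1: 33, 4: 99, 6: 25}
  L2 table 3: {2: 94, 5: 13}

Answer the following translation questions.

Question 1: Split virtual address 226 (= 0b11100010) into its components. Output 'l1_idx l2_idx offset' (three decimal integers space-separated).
Answer: 3 4 2

Derivation:
vaddr = 226 = 0b11100010
  top 2 bits -> l1_idx = 3
  next 3 bits -> l2_idx = 4
  bottom 3 bits -> offset = 2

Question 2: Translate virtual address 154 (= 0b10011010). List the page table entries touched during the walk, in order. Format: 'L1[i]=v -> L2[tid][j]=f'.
Answer: L1[2]=1 -> L2[1][3]=12

Derivation:
vaddr = 154 = 0b10011010
Split: l1_idx=2, l2_idx=3, offset=2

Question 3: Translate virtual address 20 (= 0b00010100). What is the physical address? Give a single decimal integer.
vaddr = 20 = 0b00010100
Split: l1_idx=0, l2_idx=2, offset=4
L1[0] = 3
L2[3][2] = 94
paddr = 94 * 8 + 4 = 756

Answer: 756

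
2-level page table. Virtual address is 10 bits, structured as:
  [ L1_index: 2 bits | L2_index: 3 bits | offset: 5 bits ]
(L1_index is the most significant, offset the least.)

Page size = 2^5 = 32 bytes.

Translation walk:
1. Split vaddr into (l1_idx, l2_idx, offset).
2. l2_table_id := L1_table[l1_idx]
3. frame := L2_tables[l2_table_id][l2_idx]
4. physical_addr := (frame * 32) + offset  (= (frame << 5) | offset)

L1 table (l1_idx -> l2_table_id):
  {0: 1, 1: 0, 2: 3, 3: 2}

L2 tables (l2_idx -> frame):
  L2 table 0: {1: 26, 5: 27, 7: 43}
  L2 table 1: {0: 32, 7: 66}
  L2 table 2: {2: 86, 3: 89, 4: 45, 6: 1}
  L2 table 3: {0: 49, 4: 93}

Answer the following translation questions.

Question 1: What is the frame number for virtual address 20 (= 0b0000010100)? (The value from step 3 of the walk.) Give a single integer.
Answer: 32

Derivation:
vaddr = 20: l1_idx=0, l2_idx=0
L1[0] = 1; L2[1][0] = 32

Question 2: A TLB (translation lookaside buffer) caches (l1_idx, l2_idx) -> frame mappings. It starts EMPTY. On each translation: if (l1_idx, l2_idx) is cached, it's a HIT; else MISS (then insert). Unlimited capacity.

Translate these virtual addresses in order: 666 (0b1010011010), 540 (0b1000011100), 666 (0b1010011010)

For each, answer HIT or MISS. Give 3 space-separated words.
vaddr=666: (2,4) not in TLB -> MISS, insert
vaddr=540: (2,0) not in TLB -> MISS, insert
vaddr=666: (2,4) in TLB -> HIT

Answer: MISS MISS HIT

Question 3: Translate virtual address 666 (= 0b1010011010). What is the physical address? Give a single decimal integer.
Answer: 3002

Derivation:
vaddr = 666 = 0b1010011010
Split: l1_idx=2, l2_idx=4, offset=26
L1[2] = 3
L2[3][4] = 93
paddr = 93 * 32 + 26 = 3002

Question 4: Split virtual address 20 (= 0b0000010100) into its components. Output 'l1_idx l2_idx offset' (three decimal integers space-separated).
Answer: 0 0 20

Derivation:
vaddr = 20 = 0b0000010100
  top 2 bits -> l1_idx = 0
  next 3 bits -> l2_idx = 0
  bottom 5 bits -> offset = 20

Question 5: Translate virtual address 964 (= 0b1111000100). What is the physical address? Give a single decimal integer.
Answer: 36

Derivation:
vaddr = 964 = 0b1111000100
Split: l1_idx=3, l2_idx=6, offset=4
L1[3] = 2
L2[2][6] = 1
paddr = 1 * 32 + 4 = 36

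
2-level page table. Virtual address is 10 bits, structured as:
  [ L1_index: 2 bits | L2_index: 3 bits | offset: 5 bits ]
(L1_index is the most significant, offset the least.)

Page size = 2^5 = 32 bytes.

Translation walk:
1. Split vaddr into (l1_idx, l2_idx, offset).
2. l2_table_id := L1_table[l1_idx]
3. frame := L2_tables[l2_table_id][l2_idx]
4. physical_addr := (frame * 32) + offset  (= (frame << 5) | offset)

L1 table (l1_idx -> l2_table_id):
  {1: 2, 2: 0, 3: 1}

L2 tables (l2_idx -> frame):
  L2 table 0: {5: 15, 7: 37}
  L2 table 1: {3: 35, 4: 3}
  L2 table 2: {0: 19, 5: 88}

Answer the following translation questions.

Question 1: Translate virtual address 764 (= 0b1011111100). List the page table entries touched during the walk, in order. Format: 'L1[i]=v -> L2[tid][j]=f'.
Answer: L1[2]=0 -> L2[0][7]=37

Derivation:
vaddr = 764 = 0b1011111100
Split: l1_idx=2, l2_idx=7, offset=28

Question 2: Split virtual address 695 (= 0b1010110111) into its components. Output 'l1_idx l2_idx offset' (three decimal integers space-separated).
vaddr = 695 = 0b1010110111
  top 2 bits -> l1_idx = 2
  next 3 bits -> l2_idx = 5
  bottom 5 bits -> offset = 23

Answer: 2 5 23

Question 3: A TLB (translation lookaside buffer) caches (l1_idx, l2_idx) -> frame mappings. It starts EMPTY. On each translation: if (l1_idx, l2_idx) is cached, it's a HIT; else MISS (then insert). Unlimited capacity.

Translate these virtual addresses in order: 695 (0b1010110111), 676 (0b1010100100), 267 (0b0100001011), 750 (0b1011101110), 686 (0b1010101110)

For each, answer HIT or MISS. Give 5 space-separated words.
Answer: MISS HIT MISS MISS HIT

Derivation:
vaddr=695: (2,5) not in TLB -> MISS, insert
vaddr=676: (2,5) in TLB -> HIT
vaddr=267: (1,0) not in TLB -> MISS, insert
vaddr=750: (2,7) not in TLB -> MISS, insert
vaddr=686: (2,5) in TLB -> HIT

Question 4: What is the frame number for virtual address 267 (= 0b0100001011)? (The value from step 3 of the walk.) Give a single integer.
Answer: 19

Derivation:
vaddr = 267: l1_idx=1, l2_idx=0
L1[1] = 2; L2[2][0] = 19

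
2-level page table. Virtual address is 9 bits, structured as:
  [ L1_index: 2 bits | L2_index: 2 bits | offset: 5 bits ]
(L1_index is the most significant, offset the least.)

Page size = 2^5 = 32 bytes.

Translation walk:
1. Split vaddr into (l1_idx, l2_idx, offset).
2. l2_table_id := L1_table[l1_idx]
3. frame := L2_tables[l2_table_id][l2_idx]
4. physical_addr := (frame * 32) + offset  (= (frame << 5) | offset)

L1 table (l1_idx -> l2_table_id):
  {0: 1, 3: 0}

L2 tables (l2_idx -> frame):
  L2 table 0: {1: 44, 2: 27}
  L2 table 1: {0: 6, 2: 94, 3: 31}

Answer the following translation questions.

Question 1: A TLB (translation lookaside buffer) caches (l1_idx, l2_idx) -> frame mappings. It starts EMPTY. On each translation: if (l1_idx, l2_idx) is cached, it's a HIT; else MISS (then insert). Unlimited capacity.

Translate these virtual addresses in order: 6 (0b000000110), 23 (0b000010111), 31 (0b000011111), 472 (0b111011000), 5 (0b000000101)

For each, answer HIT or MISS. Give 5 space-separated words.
vaddr=6: (0,0) not in TLB -> MISS, insert
vaddr=23: (0,0) in TLB -> HIT
vaddr=31: (0,0) in TLB -> HIT
vaddr=472: (3,2) not in TLB -> MISS, insert
vaddr=5: (0,0) in TLB -> HIT

Answer: MISS HIT HIT MISS HIT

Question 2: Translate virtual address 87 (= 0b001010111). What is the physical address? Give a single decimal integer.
Answer: 3031

Derivation:
vaddr = 87 = 0b001010111
Split: l1_idx=0, l2_idx=2, offset=23
L1[0] = 1
L2[1][2] = 94
paddr = 94 * 32 + 23 = 3031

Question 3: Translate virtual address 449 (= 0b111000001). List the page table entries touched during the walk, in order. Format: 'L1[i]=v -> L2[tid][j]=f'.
Answer: L1[3]=0 -> L2[0][2]=27

Derivation:
vaddr = 449 = 0b111000001
Split: l1_idx=3, l2_idx=2, offset=1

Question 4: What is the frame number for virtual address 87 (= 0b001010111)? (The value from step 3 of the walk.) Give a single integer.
vaddr = 87: l1_idx=0, l2_idx=2
L1[0] = 1; L2[1][2] = 94

Answer: 94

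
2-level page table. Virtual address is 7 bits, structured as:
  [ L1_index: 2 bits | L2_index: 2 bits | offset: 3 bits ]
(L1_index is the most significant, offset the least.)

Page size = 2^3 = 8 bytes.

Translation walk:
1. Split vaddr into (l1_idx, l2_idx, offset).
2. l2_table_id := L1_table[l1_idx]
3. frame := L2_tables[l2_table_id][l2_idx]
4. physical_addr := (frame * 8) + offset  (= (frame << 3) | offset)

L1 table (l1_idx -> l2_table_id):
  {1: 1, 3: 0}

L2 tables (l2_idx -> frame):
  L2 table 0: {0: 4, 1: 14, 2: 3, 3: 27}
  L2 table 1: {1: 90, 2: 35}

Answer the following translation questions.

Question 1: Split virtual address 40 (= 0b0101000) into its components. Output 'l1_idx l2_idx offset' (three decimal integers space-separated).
vaddr = 40 = 0b0101000
  top 2 bits -> l1_idx = 1
  next 2 bits -> l2_idx = 1
  bottom 3 bits -> offset = 0

Answer: 1 1 0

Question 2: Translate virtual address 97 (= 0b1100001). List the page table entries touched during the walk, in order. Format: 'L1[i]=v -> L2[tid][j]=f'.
vaddr = 97 = 0b1100001
Split: l1_idx=3, l2_idx=0, offset=1

Answer: L1[3]=0 -> L2[0][0]=4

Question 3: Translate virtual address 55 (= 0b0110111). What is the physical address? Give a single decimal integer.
Answer: 287

Derivation:
vaddr = 55 = 0b0110111
Split: l1_idx=1, l2_idx=2, offset=7
L1[1] = 1
L2[1][2] = 35
paddr = 35 * 8 + 7 = 287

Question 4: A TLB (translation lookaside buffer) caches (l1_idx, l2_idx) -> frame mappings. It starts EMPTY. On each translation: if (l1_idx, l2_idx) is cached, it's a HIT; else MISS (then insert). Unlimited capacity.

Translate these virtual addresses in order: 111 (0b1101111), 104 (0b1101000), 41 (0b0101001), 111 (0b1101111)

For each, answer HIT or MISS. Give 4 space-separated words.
Answer: MISS HIT MISS HIT

Derivation:
vaddr=111: (3,1) not in TLB -> MISS, insert
vaddr=104: (3,1) in TLB -> HIT
vaddr=41: (1,1) not in TLB -> MISS, insert
vaddr=111: (3,1) in TLB -> HIT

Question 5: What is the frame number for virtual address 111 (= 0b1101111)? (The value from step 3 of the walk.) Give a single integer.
vaddr = 111: l1_idx=3, l2_idx=1
L1[3] = 0; L2[0][1] = 14

Answer: 14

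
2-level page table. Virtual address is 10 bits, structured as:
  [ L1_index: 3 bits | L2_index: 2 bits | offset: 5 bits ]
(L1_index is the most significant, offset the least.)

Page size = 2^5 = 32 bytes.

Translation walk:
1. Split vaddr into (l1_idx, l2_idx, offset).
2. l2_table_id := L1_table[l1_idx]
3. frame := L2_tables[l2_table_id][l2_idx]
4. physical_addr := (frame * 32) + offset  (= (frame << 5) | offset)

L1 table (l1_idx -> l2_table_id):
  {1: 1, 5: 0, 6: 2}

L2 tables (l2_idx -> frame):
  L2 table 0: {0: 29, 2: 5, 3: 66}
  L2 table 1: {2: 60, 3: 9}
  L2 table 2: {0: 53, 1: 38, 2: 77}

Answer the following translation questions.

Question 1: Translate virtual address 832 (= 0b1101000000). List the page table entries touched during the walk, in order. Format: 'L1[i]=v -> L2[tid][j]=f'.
Answer: L1[6]=2 -> L2[2][2]=77

Derivation:
vaddr = 832 = 0b1101000000
Split: l1_idx=6, l2_idx=2, offset=0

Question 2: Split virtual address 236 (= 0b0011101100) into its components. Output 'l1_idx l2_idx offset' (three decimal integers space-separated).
Answer: 1 3 12

Derivation:
vaddr = 236 = 0b0011101100
  top 3 bits -> l1_idx = 1
  next 2 bits -> l2_idx = 3
  bottom 5 bits -> offset = 12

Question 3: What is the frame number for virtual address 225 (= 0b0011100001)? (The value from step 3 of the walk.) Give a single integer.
vaddr = 225: l1_idx=1, l2_idx=3
L1[1] = 1; L2[1][3] = 9

Answer: 9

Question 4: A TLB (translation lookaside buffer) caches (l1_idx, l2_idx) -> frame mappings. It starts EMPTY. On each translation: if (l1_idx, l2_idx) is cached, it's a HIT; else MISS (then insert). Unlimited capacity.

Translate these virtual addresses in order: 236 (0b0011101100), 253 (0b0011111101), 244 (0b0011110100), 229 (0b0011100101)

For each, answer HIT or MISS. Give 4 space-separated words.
Answer: MISS HIT HIT HIT

Derivation:
vaddr=236: (1,3) not in TLB -> MISS, insert
vaddr=253: (1,3) in TLB -> HIT
vaddr=244: (1,3) in TLB -> HIT
vaddr=229: (1,3) in TLB -> HIT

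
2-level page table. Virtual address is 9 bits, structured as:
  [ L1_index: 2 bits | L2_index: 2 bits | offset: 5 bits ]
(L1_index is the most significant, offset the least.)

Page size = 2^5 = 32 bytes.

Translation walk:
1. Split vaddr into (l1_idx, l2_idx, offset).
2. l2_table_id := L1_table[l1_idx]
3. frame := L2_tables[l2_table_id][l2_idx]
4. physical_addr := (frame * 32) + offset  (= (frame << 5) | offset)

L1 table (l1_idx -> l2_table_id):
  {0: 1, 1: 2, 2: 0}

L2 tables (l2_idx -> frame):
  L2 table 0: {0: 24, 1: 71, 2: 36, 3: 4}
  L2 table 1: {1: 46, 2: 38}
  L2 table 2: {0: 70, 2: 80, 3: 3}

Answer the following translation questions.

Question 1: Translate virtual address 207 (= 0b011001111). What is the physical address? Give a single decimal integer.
Answer: 2575

Derivation:
vaddr = 207 = 0b011001111
Split: l1_idx=1, l2_idx=2, offset=15
L1[1] = 2
L2[2][2] = 80
paddr = 80 * 32 + 15 = 2575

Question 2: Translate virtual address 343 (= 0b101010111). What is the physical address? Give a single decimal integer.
Answer: 1175

Derivation:
vaddr = 343 = 0b101010111
Split: l1_idx=2, l2_idx=2, offset=23
L1[2] = 0
L2[0][2] = 36
paddr = 36 * 32 + 23 = 1175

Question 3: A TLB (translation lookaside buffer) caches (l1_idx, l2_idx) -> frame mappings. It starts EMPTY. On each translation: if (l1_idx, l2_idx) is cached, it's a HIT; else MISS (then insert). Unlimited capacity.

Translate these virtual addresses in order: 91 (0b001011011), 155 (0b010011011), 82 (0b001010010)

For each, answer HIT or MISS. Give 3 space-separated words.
Answer: MISS MISS HIT

Derivation:
vaddr=91: (0,2) not in TLB -> MISS, insert
vaddr=155: (1,0) not in TLB -> MISS, insert
vaddr=82: (0,2) in TLB -> HIT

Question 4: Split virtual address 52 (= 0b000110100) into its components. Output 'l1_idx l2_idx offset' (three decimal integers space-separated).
Answer: 0 1 20

Derivation:
vaddr = 52 = 0b000110100
  top 2 bits -> l1_idx = 0
  next 2 bits -> l2_idx = 1
  bottom 5 bits -> offset = 20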